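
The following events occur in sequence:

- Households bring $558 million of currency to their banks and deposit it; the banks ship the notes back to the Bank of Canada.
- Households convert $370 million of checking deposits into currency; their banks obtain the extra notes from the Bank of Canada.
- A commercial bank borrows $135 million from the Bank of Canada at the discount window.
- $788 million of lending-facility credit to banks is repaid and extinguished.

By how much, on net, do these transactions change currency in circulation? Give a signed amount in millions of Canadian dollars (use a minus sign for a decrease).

Bank of Canada balance sheet:
  Assets:      Loans to banks −$653M
  Liabilities: Bank reserves −$465M, Currency in circulation −$188M
Commercial banking system:
  Assets:      Reserves at CB −$465M
  Liabilities: Checkable deposits +$188M, Borrowings from CB −$653M
So the change in currency in circulation is -$188 million.

-$188 million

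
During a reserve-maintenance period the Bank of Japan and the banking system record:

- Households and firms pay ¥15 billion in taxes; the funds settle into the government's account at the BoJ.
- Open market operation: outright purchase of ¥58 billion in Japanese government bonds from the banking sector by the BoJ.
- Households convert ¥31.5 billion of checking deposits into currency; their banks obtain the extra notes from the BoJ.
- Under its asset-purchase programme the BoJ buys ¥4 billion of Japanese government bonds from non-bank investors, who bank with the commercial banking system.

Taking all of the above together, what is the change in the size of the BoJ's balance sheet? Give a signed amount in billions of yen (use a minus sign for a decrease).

+¥62 billion

Government account inflow ¥15 billion: only the composition of liabilities changes → 0.
OMO purchase (from banks) ¥58 billion: a BoJ asset is acquired → +¥58B.
Currency withdrawal ¥31.5 billion: only the composition of liabilities changes → 0.
Asset purchase (from non-banks) ¥4 billion: a BoJ asset is acquired → +¥4B.
Net: 0 + 58 + 0 + 4 = +¥62 billion.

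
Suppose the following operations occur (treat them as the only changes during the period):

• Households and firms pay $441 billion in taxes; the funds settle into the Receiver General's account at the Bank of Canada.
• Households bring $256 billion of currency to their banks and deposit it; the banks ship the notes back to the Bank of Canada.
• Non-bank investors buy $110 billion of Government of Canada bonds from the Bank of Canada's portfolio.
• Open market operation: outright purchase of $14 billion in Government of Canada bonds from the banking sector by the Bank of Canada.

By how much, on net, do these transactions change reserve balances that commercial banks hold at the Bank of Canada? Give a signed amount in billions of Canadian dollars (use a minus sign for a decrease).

Government account inflow $441 billion: funds move from bank reserves into the government account → −$441B.
Currency deposit $256 billion: returned notes are swapped for reserve credit → +$256B.
Asset sale (to non-banks) $110 billion: the non-bank buyers' banks settle from reserves → −$110B.
OMO purchase (from banks) $14 billion: the Bank of Canada pays by crediting reserve accounts → +$14B.
Net: −441 + 256 − 110 + 14 = -$281 billion.

-$281 billion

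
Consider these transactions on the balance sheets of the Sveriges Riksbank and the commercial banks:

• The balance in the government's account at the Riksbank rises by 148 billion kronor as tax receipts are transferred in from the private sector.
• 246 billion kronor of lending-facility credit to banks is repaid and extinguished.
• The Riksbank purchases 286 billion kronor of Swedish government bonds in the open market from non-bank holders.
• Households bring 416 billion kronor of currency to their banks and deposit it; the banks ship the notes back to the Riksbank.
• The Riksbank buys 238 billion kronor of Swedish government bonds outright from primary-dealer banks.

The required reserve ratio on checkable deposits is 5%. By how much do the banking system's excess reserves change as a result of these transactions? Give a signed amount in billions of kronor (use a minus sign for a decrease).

+518.3 billion

Government account inflow 148 billion kronor: reserves −148B, deposits −148B.
Discount-window repayment 246 billion kronor: reserves −246B, deposits 0.
Asset purchase (from non-banks) 286 billion kronor: reserves +286B, deposits +286B.
Currency deposit 416 billion kronor: reserves +416B, deposits +416B.
OMO purchase (from banks) 238 billion kronor: reserves +238B, deposits 0.
Totals: Δreserves = +546B, Δdeposits = +554B.
Δrequired reserves = 5% × +554B = +27.7B.
Δexcess reserves = Δreserves − Δrequired = +546B − (+27.7B) = +518.3 billion.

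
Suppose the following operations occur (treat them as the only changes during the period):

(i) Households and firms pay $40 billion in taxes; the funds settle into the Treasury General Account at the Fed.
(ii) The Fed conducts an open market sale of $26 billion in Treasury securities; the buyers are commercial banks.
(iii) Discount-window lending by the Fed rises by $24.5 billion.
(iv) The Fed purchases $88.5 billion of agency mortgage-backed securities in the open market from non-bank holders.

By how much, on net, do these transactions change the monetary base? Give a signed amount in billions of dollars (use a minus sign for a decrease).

+$47 billion

Government account inflow $40 billion: reserves shift to a non-base liability → −$40B.
OMO sale (to banks) $26 billion: Fed balance sheet contracts → −$26B.
Discount-window loan $24.5 billion: Fed balance sheet expands → +$24.5B.
Asset purchase (from non-banks) $88.5 billion: Fed balance sheet expands → +$88.5B.
Net: −40 − 26 + 24.5 + 88.5 = +$47 billion.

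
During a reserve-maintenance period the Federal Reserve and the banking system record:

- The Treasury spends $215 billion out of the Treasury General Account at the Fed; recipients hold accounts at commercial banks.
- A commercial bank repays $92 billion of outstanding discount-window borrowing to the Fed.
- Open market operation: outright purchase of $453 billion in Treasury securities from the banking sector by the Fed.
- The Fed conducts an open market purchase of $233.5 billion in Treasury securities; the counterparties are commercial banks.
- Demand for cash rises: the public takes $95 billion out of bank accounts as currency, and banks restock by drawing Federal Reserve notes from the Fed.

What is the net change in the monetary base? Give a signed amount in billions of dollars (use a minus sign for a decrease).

Fed balance sheet:
  Assets:      Securities +$686.5B, Loans to banks −$92B
  Liabilities: Bank reserves +$714.5B, Currency in circulation +$95B, Government deposits −$215B
Monetary base = currency + reserves: +$95B + (+$714.5B) = +$809.5 billion.

+$809.5 billion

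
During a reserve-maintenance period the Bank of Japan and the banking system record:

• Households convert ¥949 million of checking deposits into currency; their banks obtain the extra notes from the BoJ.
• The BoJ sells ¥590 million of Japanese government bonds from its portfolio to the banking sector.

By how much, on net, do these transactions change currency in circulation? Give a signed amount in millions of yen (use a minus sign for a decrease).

Currency withdrawal ¥949 million: notes leave the central bank → +¥949M.
OMO sale (to banks) ¥590 million: no currency enters or leaves circulation → 0.
Net: 949 + 0 = +¥949 million.

+¥949 million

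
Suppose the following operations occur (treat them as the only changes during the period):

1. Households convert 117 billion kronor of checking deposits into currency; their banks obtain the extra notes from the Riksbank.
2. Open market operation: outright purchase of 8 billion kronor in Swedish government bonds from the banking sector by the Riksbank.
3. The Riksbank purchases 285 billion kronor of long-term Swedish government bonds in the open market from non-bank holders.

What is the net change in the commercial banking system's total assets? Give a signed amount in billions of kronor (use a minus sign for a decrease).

+168 billion

Currency withdrawal 117 billion kronor: bank balance sheets shrink → −117B.
OMO purchase (from banks) 8 billion kronor: just an asset swap on bank balance sheets → 0.
Asset purchase (from non-banks) 285 billion kronor: bank balance sheets expand → +285B.
Net: −117 + 0 + 285 = +168 billion.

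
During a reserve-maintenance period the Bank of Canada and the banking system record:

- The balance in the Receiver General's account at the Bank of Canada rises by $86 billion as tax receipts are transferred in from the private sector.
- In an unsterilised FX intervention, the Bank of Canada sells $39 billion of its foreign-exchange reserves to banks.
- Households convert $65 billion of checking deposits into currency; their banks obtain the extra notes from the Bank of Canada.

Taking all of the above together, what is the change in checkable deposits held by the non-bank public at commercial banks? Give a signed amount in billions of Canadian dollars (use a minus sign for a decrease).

Government account inflow $86 billion: non-bank counterparties' bank balances fall → −$86B.
FX sale $39 billion: the counterparty is a bank, so public deposits are unchanged → 0.
Currency withdrawal $65 billion: non-bank counterparties' bank balances fall → −$65B.
Net: −86 + 0 − 65 = -$151 billion.

-$151 billion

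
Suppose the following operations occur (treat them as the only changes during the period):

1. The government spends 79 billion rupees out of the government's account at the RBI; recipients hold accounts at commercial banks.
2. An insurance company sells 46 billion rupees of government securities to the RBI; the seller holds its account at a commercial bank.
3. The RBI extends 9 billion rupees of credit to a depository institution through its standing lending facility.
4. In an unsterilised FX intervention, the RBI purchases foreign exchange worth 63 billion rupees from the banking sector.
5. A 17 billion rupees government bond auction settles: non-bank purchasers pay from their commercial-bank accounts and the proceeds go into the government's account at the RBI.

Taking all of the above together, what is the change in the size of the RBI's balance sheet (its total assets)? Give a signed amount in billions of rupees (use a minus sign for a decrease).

+118 billion

RBI balance sheet:
  Assets:      Securities +46B, Loans to banks +9B, Foreign assets +63B
  Liabilities: Bank reserves +180B, Government deposits −62B
Change in total RBI assets = +118 billion.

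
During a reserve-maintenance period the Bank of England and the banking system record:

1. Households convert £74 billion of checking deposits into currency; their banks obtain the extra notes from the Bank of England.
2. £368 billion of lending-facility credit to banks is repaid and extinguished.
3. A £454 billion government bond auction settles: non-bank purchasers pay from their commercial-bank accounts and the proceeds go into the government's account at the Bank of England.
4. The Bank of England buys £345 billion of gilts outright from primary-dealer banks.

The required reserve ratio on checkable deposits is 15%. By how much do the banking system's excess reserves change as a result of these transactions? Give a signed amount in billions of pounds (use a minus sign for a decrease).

-£471.8 billion

Currency withdrawal £74 billion: reserves −£74B, deposits −£74B.
Discount-window repayment £368 billion: reserves −£368B, deposits 0.
Government account inflow £454 billion: reserves −£454B, deposits −£454B.
OMO purchase (from banks) £345 billion: reserves +£345B, deposits 0.
Totals: Δreserves = −£551B, Δdeposits = −£528B.
Δrequired reserves = 15% × −£528B = −£79.2B.
Δexcess reserves = Δreserves − Δrequired = −£551B − (−£79.2B) = -£471.8 billion.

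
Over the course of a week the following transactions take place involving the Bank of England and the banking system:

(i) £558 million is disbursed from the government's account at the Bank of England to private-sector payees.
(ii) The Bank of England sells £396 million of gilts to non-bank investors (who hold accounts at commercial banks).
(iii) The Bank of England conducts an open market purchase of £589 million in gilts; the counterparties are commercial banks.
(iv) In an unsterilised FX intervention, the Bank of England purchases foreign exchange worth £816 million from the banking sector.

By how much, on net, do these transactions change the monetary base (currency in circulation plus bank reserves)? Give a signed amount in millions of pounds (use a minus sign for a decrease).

Government spending £558 million: a non-base liability converts back to reserves → +£558M.
Asset sale (to non-banks) £396 million: Bank of England balance sheet contracts → −£396M.
OMO purchase (from banks) £589 million: Bank of England balance sheet expands → +£589M.
FX purchase £816 million: Bank of England balance sheet expands → +£816M.
Net: 558 − 396 + 589 + 816 = +£1567 million.

+£1567 million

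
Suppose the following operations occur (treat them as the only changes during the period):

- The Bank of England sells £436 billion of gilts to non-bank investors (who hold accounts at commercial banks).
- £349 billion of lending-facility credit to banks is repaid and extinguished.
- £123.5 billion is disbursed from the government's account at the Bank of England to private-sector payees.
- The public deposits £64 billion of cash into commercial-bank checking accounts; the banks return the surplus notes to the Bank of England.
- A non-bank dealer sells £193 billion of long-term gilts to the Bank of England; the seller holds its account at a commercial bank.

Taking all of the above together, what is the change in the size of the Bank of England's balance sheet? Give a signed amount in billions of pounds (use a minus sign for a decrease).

-£592 billion

Asset sale (to non-banks) £436 billion: a Bank of England asset is shed → −£436B.
Discount-window repayment £349 billion: a Bank of England asset is shed → −£349B.
Government spending £123.5 billion: only the composition of liabilities changes → 0.
Currency deposit £64 billion: only the composition of liabilities changes → 0.
Asset purchase (from non-banks) £193 billion: a Bank of England asset is acquired → +£193B.
Net: −436 − 349 + 0 + 0 + 193 = -£592 billion.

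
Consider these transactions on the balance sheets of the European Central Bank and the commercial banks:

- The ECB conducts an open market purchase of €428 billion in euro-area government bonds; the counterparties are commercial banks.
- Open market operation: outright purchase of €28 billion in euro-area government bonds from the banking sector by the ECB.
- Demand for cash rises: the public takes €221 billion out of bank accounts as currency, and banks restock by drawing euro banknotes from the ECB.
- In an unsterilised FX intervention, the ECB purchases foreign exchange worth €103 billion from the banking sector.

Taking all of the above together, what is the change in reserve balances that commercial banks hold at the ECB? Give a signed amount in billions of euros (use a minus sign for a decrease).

+€338 billion

OMO purchase (from banks) €428 billion: the ECB pays by crediting reserve accounts → +€428B.
OMO purchase (from banks) €28 billion: the ECB pays by crediting reserve accounts → +€28B.
Currency withdrawal €221 billion: banks swap reserves for currency → −€221B.
FX purchase €103 billion: the ECB pays by crediting reserve accounts → +€103B.
Net: 428 + 28 − 221 + 103 = +€338 billion.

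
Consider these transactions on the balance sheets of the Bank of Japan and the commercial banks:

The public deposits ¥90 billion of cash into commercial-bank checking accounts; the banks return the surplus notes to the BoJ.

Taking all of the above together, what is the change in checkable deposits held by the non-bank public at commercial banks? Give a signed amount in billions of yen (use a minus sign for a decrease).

Currency deposit ¥90 billion: non-bank counterparties' bank balances rise → +¥90B.

+¥90 billion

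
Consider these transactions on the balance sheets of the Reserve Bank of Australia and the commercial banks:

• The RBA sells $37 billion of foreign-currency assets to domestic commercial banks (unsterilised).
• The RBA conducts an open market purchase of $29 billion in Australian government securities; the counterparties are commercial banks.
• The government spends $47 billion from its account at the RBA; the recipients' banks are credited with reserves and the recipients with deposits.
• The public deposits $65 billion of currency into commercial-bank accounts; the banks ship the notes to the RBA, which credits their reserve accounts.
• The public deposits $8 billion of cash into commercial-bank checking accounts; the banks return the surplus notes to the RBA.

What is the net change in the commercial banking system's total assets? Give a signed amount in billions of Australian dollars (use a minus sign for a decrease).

+$120 billion

RBA balance sheet:
  Assets:      Securities +$29B, Foreign assets −$37B
  Liabilities: Bank reserves +$112B, Currency in circulation −$73B, Government deposits −$47B
Commercial banking system:
  Assets:      Reserves at CB +$112B, Securities −$29B, Foreign assets +$37B
  Liabilities: Checkable deposits +$120B
Change in total bank assets = +$120 billion.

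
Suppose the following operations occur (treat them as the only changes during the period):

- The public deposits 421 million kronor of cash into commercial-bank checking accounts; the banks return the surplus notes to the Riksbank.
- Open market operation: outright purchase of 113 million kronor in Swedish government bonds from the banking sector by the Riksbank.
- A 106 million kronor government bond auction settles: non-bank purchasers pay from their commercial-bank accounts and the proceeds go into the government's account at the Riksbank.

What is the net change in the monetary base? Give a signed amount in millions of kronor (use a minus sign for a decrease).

Riksbank balance sheet:
  Assets:      Securities +113M
  Liabilities: Bank reserves +428M, Currency in circulation −421M, Government deposits +106M
Commercial banking system:
  Assets:      Reserves at CB +428M, Securities −113M
  Liabilities: Checkable deposits +315M
Monetary base = currency + reserves: −421M + (+428M) = +7 million.

+7 million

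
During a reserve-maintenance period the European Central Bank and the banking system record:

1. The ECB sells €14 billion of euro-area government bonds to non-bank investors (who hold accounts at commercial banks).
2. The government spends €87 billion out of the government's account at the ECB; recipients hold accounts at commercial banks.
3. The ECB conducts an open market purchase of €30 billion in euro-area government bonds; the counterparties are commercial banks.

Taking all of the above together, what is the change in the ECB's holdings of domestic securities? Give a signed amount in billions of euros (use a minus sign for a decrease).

+€16 billion

ECB balance sheet:
  Assets:      Securities +€16B
  Liabilities: Bank reserves +€103B, Government deposits −€87B
Commercial banking system:
  Assets:      Reserves at CB +€103B, Securities −€30B
  Liabilities: Checkable deposits +€73B
So the change in the ECB's holdings of domestic securities is +€16 billion.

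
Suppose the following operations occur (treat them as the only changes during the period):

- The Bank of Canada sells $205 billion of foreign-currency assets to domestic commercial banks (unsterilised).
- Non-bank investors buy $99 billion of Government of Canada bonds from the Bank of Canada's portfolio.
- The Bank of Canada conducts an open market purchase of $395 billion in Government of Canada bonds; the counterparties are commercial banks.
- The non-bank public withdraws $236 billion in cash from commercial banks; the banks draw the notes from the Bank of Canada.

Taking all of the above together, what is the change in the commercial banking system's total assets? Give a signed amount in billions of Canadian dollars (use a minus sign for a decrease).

Bank of Canada balance sheet:
  Assets:      Securities +$296B, Foreign assets −$205B
  Liabilities: Bank reserves −$145B, Currency in circulation +$236B
Commercial banking system:
  Assets:      Reserves at CB −$145B, Securities −$395B, Foreign assets +$205B
  Liabilities: Checkable deposits −$335B
Change in total bank assets = -$335 billion.

-$335 billion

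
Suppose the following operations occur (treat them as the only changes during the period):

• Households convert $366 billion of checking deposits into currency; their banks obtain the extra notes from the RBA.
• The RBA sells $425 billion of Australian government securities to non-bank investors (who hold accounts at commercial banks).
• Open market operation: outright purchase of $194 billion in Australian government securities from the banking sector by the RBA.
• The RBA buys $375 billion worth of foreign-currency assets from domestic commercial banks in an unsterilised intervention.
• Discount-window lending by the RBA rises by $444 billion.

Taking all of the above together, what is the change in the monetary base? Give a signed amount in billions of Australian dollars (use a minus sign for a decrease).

+$588 billion

RBA balance sheet:
  Assets:      Securities −$231B, Loans to banks +$444B, Foreign assets +$375B
  Liabilities: Bank reserves +$222B, Currency in circulation +$366B
Monetary base = currency + reserves: +$366B + (+$222B) = +$588 billion.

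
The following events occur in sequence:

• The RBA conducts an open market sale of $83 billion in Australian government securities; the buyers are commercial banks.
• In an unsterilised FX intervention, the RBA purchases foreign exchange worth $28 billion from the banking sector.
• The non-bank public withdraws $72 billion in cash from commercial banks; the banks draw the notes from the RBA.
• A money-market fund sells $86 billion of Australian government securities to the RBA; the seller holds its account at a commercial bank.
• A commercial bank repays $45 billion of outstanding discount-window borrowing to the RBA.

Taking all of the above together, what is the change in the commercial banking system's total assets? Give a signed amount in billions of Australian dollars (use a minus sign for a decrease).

RBA balance sheet:
  Assets:      Securities +$3B, Loans to banks −$45B, Foreign assets +$28B
  Liabilities: Bank reserves −$86B, Currency in circulation +$72B
Commercial banking system:
  Assets:      Reserves at CB −$86B, Securities +$83B, Foreign assets −$28B
  Liabilities: Checkable deposits +$14B, Borrowings from CB −$45B
Change in total bank assets = -$31 billion.

-$31 billion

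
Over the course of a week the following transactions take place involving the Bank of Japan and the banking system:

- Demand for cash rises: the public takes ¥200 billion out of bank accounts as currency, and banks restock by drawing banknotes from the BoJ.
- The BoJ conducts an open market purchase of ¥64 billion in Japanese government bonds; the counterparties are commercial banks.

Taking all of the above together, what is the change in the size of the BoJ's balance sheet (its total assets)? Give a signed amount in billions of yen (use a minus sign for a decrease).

Currency withdrawal ¥200 billion: only the composition of liabilities changes → 0.
OMO purchase (from banks) ¥64 billion: a BoJ asset is acquired → +¥64B.
Net: 0 + 64 = +¥64 billion.

+¥64 billion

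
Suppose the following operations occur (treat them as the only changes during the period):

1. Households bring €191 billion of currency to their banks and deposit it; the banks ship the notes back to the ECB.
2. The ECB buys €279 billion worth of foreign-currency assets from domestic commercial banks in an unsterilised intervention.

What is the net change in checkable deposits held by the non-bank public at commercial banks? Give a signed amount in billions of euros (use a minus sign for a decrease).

ECB balance sheet:
  Assets:      Foreign assets +€279B
  Liabilities: Bank reserves +€470B, Currency in circulation −€191B
Commercial banking system:
  Assets:      Reserves at CB +€470B, Foreign assets −€279B
  Liabilities: Checkable deposits +€191B
So the change in checkable deposits held by the non-bank public at commercial banks is +€191 billion.

+€191 billion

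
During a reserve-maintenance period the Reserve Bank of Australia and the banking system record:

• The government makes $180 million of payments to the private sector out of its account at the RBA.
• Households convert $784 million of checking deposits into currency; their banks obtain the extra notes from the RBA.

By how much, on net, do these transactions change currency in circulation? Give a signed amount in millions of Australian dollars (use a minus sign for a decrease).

RBA balance sheet:
  Assets:      no change
  Liabilities: Bank reserves −$604M, Currency in circulation +$784M, Government deposits −$180M
So the change in currency in circulation is +$784 million.

+$784 million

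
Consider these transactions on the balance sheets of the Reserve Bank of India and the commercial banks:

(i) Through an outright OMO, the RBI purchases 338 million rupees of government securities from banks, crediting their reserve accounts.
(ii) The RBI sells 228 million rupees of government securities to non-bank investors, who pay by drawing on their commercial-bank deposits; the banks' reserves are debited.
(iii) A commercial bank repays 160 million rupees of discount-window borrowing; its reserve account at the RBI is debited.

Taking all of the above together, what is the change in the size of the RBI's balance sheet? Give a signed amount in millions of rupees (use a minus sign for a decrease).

RBI balance sheet:
  Assets:      Securities +110M, Loans to banks −160M
  Liabilities: Bank reserves −50M
Change in total RBI assets = -50 million.

-50 million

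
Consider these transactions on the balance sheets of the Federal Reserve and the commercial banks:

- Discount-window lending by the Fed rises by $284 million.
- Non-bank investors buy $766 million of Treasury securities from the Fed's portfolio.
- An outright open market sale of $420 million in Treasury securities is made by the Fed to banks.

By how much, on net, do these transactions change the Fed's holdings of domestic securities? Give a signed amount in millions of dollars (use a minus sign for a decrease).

-$1186 million

Discount-window loan $284 million: the Fed's securities portfolio is untouched → 0.
Asset sale (to non-banks) $766 million: securities removed from the Fed's portfolio → −$766M.
OMO sale (to banks) $420 million: securities removed from the Fed's portfolio → −$420M.
Net: 0 − 766 − 420 = -$1186 million.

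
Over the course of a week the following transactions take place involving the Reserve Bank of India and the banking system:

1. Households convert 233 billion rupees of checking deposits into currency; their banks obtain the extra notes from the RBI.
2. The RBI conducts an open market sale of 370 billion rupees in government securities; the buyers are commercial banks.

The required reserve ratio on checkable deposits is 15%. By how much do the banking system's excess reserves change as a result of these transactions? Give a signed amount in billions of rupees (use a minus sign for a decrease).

-568.05 billion

Currency withdrawal 233 billion rupees: reserves −233B, deposits −233B.
OMO sale (to banks) 370 billion rupees: reserves −370B, deposits 0.
Totals: Δreserves = −603B, Δdeposits = −233B.
Δrequired reserves = 15% × −233B = −34.95B.
Δexcess reserves = Δreserves − Δrequired = −603B − (−34.95B) = -568.05 billion.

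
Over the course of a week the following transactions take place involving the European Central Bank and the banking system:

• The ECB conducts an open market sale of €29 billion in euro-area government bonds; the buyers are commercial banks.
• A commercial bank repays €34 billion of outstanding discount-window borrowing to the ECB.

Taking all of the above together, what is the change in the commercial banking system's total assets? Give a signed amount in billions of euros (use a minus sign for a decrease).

OMO sale (to banks) €29 billion: just an asset swap on bank balance sheets → 0.
Discount-window repayment €34 billion: bank balance sheets shrink → −€34B.
Net: 0 − 34 = -€34 billion.

-€34 billion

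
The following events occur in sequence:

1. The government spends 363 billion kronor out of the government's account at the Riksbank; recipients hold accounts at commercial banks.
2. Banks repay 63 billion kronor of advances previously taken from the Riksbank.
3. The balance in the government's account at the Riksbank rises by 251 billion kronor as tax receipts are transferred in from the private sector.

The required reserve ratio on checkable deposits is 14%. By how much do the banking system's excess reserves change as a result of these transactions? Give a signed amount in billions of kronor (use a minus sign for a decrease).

Government spending 363 billion kronor: reserves +363B, deposits +363B.
Discount-window repayment 63 billion kronor: reserves −63B, deposits 0.
Government account inflow 251 billion kronor: reserves −251B, deposits −251B.
Totals: Δreserves = +49B, Δdeposits = +112B.
Δrequired reserves = 14% × +112B = +15.68B.
Δexcess reserves = Δreserves − Δrequired = +49B − (+15.68B) = +33.32 billion.

+33.32 billion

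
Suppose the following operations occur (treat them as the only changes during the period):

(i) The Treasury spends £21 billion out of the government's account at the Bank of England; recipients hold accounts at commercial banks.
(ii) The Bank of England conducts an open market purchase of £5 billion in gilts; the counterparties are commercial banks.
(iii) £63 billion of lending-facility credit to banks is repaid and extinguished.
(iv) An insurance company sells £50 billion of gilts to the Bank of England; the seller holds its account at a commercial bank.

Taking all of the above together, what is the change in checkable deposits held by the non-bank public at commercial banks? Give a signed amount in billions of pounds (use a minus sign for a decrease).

Government spending £21 billion: non-bank counterparties' bank balances rise → +£21B.
OMO purchase (from banks) £5 billion: the counterparty is a bank, so public deposits are unchanged → 0.
Discount-window repayment £63 billion: the counterparty is a bank, so public deposits are unchanged → 0.
Asset purchase (from non-banks) £50 billion: non-bank counterparties' bank balances rise → +£50B.
Net: 21 + 0 + 0 + 50 = +£71 billion.

+£71 billion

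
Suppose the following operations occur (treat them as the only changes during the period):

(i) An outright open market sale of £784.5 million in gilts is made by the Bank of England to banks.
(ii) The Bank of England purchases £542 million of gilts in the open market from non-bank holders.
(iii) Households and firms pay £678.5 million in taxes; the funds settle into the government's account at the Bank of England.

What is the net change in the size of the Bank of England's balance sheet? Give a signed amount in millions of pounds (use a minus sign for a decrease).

-£242.5 million

OMO sale (to banks) £784.5 million: a Bank of England asset is shed → −£784.5M.
Asset purchase (from non-banks) £542 million: a Bank of England asset is acquired → +£542M.
Government account inflow £678.5 million: only the composition of liabilities changes → 0.
Net: −784.5 + 542 + 0 = -£242.5 million.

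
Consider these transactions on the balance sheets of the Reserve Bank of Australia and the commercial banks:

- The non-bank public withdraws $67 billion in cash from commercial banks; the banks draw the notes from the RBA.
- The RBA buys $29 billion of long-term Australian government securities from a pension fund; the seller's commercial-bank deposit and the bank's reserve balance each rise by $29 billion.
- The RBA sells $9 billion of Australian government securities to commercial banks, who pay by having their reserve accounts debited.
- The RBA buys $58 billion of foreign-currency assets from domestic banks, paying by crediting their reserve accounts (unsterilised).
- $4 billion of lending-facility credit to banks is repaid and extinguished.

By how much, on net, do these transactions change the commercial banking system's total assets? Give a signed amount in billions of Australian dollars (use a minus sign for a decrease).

Currency withdrawal $67 billion: bank balance sheets shrink → −$67B.
Asset purchase (from non-banks) $29 billion: bank balance sheets expand → +$29B.
OMO sale (to banks) $9 billion: just an asset swap on bank balance sheets → 0.
FX purchase $58 billion: just an asset swap on bank balance sheets → 0.
Discount-window repayment $4 billion: bank balance sheets shrink → −$4B.
Net: −67 + 29 + 0 + 0 − 4 = -$42 billion.

-$42 billion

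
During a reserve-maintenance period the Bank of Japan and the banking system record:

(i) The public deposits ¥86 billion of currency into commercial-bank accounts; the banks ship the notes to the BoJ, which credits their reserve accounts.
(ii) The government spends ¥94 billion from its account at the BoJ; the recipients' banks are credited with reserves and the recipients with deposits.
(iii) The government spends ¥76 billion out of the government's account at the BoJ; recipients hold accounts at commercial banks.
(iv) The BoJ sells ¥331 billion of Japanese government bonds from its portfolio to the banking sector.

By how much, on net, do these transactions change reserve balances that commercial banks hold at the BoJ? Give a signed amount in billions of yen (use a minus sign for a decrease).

BoJ balance sheet:
  Assets:      Securities −¥331B
  Liabilities: Bank reserves −¥75B, Currency in circulation −¥86B, Government deposits −¥170B
So the change in reserve balances that commercial banks hold at the BoJ is -¥75 billion.

-¥75 billion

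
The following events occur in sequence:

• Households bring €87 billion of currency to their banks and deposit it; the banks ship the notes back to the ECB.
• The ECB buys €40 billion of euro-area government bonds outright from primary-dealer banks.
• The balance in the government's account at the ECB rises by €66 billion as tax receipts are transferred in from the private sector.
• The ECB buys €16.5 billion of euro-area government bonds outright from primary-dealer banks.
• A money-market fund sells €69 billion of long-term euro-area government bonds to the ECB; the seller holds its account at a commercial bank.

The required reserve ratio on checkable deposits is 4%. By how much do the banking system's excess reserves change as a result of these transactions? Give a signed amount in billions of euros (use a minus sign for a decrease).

Currency deposit €87 billion: reserves +€87B, deposits +€87B.
OMO purchase (from banks) €40 billion: reserves +€40B, deposits 0.
Government account inflow €66 billion: reserves −€66B, deposits −€66B.
OMO purchase (from banks) €16.5 billion: reserves +€16.5B, deposits 0.
Asset purchase (from non-banks) €69 billion: reserves +€69B, deposits +€69B.
Totals: Δreserves = +€146.5B, Δdeposits = +€90B.
Δrequired reserves = 4% × +€90B = +€3.6B.
Δexcess reserves = Δreserves − Δrequired = +€146.5B − (+€3.6B) = +€142.9 billion.

+€142.9 billion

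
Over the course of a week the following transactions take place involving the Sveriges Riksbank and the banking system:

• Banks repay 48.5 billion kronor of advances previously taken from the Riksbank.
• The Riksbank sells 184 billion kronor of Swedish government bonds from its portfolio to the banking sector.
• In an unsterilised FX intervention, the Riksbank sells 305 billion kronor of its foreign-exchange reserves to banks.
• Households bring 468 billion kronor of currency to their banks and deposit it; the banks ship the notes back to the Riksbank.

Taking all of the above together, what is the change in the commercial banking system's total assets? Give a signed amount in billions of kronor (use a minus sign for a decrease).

+419.5 billion

Discount-window repayment 48.5 billion kronor: bank balance sheets shrink → −48.5B.
OMO sale (to banks) 184 billion kronor: just an asset swap on bank balance sheets → 0.
FX sale 305 billion kronor: just an asset swap on bank balance sheets → 0.
Currency deposit 468 billion kronor: bank balance sheets expand → +468B.
Net: −48.5 + 0 + 0 + 468 = +419.5 billion.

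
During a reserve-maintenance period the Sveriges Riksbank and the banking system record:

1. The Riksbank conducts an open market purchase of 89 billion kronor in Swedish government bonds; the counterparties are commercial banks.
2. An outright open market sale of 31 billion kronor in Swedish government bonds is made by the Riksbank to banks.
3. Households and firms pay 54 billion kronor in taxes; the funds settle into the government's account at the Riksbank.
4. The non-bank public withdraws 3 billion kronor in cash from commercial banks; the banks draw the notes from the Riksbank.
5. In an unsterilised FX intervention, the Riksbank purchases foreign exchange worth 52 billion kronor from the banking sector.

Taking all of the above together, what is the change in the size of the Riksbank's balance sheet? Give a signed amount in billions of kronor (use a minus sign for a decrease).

Riksbank balance sheet:
  Assets:      Securities +58B, Foreign assets +52B
  Liabilities: Bank reserves +53B, Currency in circulation +3B, Government deposits +54B
Change in total Riksbank assets = +110 billion.

+110 billion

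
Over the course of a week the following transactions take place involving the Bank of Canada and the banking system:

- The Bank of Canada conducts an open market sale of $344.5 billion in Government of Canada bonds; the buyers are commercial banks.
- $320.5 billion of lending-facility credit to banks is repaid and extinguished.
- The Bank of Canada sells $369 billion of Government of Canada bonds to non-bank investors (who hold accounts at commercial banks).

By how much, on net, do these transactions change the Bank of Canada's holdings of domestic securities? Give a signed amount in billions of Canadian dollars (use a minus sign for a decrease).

Bank of Canada balance sheet:
  Assets:      Securities −$713.5B, Loans to banks −$320.5B
  Liabilities: Bank reserves −$1034B
So the change in the Bank of Canada's holdings of domestic securities is -$713.5 billion.

-$713.5 billion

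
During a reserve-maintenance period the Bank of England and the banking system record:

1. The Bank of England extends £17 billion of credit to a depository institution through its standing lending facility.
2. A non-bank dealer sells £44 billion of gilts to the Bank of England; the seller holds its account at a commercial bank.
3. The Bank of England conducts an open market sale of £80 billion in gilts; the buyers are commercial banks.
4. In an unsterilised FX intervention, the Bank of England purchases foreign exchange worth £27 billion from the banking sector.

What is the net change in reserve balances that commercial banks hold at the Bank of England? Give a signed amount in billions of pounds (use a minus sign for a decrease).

Discount-window loan £17 billion: the loan is credited to the bank's reserve account → +£17B.
Asset purchase (from non-banks) £44 billion: the Bank of England pays by crediting reserve accounts → +£44B.
OMO sale (to banks) £80 billion: the buying banks pay out of their reserve balances → −£80B.
FX purchase £27 billion: the Bank of England pays by crediting reserve accounts → +£27B.
Net: 17 + 44 − 80 + 27 = +£8 billion.

+£8 billion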